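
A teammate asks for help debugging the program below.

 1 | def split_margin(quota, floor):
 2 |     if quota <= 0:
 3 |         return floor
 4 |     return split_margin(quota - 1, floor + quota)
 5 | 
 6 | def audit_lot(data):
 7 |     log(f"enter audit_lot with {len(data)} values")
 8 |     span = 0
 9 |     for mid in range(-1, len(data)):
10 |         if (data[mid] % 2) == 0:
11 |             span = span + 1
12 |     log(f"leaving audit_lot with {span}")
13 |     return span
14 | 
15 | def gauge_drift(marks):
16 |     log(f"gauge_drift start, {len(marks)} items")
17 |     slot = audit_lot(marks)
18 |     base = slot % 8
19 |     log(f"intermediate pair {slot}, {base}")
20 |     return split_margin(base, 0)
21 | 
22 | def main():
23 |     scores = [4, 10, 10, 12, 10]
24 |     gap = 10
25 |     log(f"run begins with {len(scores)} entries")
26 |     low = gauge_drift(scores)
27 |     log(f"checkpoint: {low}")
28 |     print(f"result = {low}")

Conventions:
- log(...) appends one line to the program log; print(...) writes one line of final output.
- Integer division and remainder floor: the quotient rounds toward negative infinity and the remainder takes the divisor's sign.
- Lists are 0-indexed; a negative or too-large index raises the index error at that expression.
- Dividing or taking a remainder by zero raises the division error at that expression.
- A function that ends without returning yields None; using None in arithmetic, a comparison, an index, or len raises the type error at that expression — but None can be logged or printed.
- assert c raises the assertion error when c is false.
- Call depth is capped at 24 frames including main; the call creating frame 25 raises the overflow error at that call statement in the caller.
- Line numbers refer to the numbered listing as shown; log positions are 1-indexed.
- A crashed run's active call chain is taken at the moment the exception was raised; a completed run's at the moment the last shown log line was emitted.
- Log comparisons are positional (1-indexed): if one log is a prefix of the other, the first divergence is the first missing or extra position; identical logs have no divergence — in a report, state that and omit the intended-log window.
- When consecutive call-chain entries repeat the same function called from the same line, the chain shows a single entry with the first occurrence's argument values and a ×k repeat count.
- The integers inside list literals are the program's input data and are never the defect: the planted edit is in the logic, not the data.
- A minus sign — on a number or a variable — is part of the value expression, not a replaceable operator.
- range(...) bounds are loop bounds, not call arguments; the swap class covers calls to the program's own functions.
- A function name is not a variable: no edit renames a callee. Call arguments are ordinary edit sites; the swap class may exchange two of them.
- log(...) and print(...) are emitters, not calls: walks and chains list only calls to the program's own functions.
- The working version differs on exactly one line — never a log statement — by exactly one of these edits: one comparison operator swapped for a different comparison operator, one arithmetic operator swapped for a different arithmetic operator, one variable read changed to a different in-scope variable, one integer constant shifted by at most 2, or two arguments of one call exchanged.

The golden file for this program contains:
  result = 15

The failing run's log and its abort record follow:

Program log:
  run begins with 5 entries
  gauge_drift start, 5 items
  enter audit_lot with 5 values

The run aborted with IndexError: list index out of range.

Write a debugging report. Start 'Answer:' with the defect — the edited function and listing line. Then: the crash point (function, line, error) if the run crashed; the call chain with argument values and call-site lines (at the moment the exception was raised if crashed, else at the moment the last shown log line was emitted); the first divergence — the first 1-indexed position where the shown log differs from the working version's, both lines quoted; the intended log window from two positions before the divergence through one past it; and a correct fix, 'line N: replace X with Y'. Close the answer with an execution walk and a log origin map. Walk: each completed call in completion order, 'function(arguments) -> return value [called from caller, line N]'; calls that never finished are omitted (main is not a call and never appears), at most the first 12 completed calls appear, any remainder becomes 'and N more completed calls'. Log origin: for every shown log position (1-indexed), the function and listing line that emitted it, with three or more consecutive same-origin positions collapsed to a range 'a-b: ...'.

Answer: the defect is in audit_lot at line 9.
The tell: After 3 matching log lines the faulty run goes silent, while the working version continues with 'leaving audit_lot with 5'.
Crash: audit_lot, line 10, IndexError.
Call chain: main -> gauge_drift([4, 10, 10, 12, 10]) (called at line 26) -> audit_lot([4, 10, 10, 12, 10]) (called at line 17).
First divergence: position 4 — the faulty run's log ends after 3 lines; the working version continues with 'leaving audit_lot with 5'.
Intended log window:
  2: gauge_drift start, 5 items
  3: enter audit_lot with 5 values
  4: leaving audit_lot with 5
  5: intermediate pair 5, 5
Execution walk:
  (no call completed)
Origin of each log line:
  1: emitted by main (line 25)
  2: emitted by gauge_drift (line 16)
  3: emitted by audit_lot (line 7)
A correct fix: line 9: replace `-1` with `0`.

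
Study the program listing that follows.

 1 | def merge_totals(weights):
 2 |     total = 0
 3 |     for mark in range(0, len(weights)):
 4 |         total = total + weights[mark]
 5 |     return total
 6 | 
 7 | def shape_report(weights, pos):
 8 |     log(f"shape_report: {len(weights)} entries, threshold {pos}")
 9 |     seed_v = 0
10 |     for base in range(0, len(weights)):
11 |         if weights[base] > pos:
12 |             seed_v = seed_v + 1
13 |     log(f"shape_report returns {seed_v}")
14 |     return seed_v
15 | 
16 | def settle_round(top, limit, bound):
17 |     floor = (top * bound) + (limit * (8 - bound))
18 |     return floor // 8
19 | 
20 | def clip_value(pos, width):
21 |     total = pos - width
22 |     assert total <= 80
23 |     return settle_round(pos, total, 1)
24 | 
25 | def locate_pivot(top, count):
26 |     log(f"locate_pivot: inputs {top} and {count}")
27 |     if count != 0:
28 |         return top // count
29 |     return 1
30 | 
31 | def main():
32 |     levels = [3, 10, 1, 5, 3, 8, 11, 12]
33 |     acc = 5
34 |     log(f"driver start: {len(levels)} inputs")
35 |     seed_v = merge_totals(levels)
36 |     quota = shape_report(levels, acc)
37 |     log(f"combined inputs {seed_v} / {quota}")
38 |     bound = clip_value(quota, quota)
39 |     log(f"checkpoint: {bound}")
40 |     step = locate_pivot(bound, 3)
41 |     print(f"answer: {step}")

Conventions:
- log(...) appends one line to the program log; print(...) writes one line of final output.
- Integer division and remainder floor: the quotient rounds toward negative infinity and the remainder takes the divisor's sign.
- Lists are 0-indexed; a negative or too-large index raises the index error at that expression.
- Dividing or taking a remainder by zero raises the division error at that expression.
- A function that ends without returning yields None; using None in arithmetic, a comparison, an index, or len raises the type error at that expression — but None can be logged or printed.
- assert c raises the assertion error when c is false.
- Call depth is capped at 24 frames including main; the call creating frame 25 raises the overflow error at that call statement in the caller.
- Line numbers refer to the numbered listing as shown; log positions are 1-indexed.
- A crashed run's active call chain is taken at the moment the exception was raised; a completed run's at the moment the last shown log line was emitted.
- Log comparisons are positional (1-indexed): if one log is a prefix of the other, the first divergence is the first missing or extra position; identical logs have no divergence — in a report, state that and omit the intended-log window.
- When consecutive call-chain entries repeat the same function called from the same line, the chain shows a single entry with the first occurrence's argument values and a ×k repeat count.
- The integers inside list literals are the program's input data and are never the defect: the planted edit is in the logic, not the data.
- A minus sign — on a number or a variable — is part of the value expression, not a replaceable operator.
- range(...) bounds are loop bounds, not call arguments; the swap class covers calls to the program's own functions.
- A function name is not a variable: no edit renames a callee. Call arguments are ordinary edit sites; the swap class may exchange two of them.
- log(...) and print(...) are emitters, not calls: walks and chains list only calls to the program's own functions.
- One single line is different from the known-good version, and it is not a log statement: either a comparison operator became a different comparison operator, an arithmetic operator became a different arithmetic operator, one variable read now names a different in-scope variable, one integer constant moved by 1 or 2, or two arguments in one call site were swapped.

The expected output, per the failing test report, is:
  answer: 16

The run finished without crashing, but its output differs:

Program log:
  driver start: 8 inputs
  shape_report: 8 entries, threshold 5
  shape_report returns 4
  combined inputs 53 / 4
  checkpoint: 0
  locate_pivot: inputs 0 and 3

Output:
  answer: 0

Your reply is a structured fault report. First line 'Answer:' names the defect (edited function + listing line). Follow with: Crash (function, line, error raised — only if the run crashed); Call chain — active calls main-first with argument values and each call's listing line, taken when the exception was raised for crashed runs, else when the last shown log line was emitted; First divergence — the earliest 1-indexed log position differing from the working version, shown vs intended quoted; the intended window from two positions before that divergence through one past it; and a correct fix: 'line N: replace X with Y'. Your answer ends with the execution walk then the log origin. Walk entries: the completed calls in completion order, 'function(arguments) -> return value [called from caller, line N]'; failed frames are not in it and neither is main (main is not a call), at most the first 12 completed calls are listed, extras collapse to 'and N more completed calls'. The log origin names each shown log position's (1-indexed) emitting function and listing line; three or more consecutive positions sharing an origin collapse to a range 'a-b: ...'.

Answer: the defect is in main at line 38.
Core observation: The earliest visible damage is log position 5 — 'checkpoint: 0' rather than the intended 'checkpoint: 49'.
Call chain: main -> locate_pivot(0, 3) (called at line 40).
First divergence: position 5 — the shown line 'checkpoint: 0' should read 'checkpoint: 49'.
Intended log window:
  3: shape_report returns 4
  4: combined inputs 53 / 4
  5: checkpoint: 49
  6: locate_pivot: inputs 49 and 3
Execution walk:
  merge_totals([3, 10, 1, 5, 3, 8, 11, 12]) -> 53  [called from main, line 35]
  shape_report([3, 10, 1, 5, 3, 8, 11, 12], 5) -> 4  [called from main, line 36]
  settle_round(4, 0, 1) -> 0  [called from clip_value, line 23]
  clip_value(4, 4) -> 0  [called from main, line 38]
  locate_pivot(0, 3) -> 0  [called from main, line 40]
Log line origins:
  1 — main, line 34
  2 — shape_report, line 8
  3 — shape_report, line 13
  4 — main, line 37
  5 — main, line 39
  6 — locate_pivot, line 26
A correct fix: line 38: replace `clip_value(quota, quota)` with `clip_value(seed_v, quota)`.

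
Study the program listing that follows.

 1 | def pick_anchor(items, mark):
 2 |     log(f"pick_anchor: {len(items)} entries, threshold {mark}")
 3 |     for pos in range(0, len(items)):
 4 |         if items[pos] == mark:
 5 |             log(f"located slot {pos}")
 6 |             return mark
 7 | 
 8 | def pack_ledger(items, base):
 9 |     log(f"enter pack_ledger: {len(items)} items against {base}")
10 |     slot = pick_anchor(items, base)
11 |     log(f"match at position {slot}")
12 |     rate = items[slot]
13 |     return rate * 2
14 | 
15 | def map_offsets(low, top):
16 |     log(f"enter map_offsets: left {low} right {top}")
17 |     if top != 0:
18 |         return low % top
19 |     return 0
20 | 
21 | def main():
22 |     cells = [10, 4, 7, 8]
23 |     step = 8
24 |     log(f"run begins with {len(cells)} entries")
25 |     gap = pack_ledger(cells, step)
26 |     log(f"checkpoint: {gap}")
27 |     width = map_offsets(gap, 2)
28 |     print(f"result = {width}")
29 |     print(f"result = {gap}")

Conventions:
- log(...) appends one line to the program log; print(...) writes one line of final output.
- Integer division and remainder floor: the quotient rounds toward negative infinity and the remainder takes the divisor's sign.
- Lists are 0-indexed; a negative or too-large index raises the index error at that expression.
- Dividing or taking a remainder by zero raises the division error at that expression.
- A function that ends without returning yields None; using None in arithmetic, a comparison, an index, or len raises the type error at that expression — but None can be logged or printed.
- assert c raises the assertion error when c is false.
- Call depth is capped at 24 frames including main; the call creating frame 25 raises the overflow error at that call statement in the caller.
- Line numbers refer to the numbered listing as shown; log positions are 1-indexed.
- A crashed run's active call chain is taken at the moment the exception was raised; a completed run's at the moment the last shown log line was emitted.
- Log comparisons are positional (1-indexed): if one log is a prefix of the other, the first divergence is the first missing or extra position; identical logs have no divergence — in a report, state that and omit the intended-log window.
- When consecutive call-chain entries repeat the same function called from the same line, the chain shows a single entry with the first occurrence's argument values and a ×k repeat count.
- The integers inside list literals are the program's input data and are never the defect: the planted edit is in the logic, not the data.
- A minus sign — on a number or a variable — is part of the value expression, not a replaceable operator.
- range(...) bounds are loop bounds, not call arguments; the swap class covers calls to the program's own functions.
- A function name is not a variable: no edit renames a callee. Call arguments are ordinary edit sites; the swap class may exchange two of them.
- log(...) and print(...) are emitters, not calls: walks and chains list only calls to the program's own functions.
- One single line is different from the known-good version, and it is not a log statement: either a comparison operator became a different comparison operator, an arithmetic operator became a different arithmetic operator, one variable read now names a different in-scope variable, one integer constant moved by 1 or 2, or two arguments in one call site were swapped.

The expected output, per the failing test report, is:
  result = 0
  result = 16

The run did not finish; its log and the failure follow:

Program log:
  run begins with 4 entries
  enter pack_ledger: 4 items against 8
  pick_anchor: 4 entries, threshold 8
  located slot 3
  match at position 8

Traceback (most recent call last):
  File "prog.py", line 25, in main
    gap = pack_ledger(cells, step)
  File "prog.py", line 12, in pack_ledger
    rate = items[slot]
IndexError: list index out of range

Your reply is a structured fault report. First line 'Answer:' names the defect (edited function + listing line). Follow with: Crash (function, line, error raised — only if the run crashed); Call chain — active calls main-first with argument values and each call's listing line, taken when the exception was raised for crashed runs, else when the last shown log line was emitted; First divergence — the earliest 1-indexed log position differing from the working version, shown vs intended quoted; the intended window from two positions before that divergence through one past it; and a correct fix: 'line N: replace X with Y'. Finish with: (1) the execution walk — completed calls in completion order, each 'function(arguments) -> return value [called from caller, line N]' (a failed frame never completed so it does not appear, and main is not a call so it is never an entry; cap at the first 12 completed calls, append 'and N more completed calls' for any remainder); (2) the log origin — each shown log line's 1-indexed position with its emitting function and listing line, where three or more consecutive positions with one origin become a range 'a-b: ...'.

Answer: the defect is in pick_anchor at line 6.
Key observation: The log first diverges at position 5: the faulty run prints 'match at position 8' where the working version prints 'match at position 3'.
Crash: pack_ledger, line 12, IndexError.
Call chain: main -> pack_ledger([10, 4, 7, 8], 8) (called at line 25).
First divergence: position 5; shown 'match at position 8' vs intended 'match at position 3'.
Intended log window:
  3: pick_anchor: 4 entries, threshold 8
  4: located slot 3
  5: match at position 3
  6: checkpoint: 16
Execution walk:
  pick_anchor([10, 4, 7, 8], 8) -> 8  [called from pack_ledger, line 10]
Origin of each log line:
  1: emitted by main (line 24)
  2: emitted by pack_ledger (line 9)
  3: emitted by pick_anchor (line 2)
  4: emitted by pick_anchor (line 5)
  5: emitted by pack_ledger (line 11)
A correct fix: line 6: replace `mark` with `pos`.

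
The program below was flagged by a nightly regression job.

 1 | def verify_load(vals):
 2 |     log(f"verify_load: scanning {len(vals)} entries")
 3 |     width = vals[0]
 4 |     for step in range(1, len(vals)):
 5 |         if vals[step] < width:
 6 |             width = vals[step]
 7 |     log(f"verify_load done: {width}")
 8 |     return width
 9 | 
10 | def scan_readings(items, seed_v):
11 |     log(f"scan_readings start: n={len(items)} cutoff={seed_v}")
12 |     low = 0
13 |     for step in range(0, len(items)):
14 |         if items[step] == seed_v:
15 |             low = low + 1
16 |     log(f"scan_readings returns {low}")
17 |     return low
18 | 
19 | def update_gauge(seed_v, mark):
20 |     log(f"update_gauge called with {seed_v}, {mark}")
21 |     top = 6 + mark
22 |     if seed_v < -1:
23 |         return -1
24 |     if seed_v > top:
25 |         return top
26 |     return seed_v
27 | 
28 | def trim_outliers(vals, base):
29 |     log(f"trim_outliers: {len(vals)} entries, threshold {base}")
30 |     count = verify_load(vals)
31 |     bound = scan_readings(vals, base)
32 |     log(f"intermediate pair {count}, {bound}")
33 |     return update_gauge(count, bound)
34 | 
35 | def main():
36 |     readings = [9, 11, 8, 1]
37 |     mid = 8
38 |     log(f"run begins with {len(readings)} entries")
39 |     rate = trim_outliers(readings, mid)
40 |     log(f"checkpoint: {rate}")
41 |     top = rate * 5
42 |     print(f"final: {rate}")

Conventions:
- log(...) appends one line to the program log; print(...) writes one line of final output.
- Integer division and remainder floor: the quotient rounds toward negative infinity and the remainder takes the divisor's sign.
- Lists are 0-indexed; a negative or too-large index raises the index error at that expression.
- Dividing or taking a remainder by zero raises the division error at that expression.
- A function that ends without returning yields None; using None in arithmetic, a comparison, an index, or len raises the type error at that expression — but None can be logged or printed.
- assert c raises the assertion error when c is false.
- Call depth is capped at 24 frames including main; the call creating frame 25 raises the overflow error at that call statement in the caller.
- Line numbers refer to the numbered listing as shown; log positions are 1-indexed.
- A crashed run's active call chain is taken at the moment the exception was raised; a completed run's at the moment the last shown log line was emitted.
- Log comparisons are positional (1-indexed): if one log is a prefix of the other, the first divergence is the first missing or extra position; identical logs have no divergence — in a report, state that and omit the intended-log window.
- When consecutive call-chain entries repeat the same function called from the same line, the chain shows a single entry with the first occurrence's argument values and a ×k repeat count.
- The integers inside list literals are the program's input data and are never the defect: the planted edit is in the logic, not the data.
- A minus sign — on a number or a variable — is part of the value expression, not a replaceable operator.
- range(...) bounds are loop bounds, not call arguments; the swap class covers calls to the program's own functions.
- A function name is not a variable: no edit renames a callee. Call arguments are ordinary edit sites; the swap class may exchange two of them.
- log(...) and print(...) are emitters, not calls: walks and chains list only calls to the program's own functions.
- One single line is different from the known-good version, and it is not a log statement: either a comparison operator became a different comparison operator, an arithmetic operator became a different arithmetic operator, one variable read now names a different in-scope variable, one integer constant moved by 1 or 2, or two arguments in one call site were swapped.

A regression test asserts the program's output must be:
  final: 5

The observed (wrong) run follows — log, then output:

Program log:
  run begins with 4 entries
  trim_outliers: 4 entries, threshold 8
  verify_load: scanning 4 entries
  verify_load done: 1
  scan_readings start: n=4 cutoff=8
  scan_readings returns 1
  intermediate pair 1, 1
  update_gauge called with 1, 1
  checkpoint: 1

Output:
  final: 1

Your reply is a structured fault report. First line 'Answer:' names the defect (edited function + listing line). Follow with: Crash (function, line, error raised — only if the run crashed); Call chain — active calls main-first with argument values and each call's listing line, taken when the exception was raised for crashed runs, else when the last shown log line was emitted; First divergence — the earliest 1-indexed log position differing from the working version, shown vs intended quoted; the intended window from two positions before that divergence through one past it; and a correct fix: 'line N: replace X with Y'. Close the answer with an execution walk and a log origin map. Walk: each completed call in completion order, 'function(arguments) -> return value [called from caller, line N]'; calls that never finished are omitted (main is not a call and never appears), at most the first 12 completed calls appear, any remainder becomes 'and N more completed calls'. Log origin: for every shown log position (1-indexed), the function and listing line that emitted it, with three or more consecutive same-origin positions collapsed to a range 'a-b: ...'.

Answer: the defect is in main at line 42.
The tell: The two runs log identically and part ways only at the printed values.
Call chain: main.
First divergence: none — the logs agree in full.
Execution walk:
  verify_load([9, 11, 8, 1]) -> 1  [called from trim_outliers, line 30]
  scan_readings([9, 11, 8, 1], 8) -> 1  [called from trim_outliers, line 31]
  update_gauge(1, 1) -> 1  [called from trim_outliers, line 33]
  trim_outliers([9, 11, 8, 1], 8) -> 1  [called from main, line 39]
Log line origins:
  1: logged in main at line 38
  2: logged in trim_outliers at line 29
  3: logged in verify_load at line 2
  4: logged in verify_load at line 7
  5: logged in scan_readings at line 11
  6: logged in scan_readings at line 16
  7: logged in trim_outliers at line 32
  8: logged in update_gauge at line 20
  9: logged in main at line 40
A correct fix: line 42: replace `rate` with `top`.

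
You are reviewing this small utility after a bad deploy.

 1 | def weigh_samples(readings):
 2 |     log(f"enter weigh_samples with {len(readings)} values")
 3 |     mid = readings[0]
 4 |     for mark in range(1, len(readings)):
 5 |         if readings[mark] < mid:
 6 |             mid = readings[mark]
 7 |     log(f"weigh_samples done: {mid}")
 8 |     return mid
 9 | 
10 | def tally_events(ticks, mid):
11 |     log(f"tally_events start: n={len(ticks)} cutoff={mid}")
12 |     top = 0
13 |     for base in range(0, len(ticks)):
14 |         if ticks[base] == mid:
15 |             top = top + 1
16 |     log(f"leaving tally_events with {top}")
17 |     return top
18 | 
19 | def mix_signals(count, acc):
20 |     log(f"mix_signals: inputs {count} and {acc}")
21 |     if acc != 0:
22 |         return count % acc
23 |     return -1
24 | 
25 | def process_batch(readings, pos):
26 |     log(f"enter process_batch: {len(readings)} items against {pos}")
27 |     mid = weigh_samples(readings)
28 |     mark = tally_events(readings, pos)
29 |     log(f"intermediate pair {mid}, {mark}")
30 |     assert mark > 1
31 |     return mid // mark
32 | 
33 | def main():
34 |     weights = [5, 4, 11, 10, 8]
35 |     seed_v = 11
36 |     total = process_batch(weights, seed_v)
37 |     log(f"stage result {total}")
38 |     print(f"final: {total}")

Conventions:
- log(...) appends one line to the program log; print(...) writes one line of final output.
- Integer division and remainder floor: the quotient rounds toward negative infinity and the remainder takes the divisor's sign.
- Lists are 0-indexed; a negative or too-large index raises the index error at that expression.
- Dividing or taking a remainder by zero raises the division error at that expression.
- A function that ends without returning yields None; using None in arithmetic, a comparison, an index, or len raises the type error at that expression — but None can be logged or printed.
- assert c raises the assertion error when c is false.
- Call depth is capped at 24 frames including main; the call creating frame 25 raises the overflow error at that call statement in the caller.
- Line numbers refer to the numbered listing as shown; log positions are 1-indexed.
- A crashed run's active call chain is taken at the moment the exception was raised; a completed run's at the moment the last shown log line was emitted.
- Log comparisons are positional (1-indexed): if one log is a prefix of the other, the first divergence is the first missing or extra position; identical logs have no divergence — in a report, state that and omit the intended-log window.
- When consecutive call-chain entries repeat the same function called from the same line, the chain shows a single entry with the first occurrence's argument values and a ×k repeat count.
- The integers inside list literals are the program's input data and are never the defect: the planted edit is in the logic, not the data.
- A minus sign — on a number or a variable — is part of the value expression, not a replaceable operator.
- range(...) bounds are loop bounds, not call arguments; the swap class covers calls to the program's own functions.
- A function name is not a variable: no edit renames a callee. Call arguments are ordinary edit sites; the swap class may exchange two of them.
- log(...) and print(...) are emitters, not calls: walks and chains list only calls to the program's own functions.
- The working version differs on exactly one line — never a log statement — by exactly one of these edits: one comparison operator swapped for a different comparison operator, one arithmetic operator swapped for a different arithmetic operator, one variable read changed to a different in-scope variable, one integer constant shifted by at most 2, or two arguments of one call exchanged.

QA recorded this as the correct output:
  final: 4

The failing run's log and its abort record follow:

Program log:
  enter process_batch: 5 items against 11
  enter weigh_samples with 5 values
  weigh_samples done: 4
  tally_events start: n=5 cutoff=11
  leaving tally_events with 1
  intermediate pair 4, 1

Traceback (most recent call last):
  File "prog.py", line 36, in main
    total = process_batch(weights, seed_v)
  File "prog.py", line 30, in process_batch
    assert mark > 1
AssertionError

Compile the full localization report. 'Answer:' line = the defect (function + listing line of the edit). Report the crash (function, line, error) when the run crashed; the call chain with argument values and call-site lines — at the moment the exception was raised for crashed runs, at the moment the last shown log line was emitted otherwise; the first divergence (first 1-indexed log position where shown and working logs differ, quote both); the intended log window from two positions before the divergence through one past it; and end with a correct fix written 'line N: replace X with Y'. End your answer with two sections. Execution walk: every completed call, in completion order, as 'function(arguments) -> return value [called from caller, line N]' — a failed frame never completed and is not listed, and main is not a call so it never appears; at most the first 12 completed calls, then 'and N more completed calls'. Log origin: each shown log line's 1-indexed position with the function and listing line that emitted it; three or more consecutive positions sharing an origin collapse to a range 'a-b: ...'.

Answer: the defect is in process_batch at line 30.
Key fact: After 6 matching log lines the faulty run goes silent, while the working version continues with 'stage result 4'.
Crash: process_batch, line 30, AssertionError.
Call chain: main -> process_batch([5, 4, 11, 10, 8], 11) (called at line 36).
First divergence: position 7 — the faulty run's log ends after 6 lines; the working version continues with 'stage result 4'.
Intended log window:
  5: leaving tally_events with 1
  6: intermediate pair 4, 1
  7: stage result 4
Execution walk:
  weigh_samples([5, 4, 11, 10, 8]) -> 4  [called from process_batch, line 27]
  tally_events([5, 4, 11, 10, 8], 11) -> 1  [called from process_batch, line 28]
Origin of each log line:
  1 — process_batch, line 26
  2 — weigh_samples, line 2
  3 — weigh_samples, line 7
  4 — tally_events, line 11
  5 — tally_events, line 16
  6 — process_batch, line 29
A correct fix: line 30: replace `1` with `0`.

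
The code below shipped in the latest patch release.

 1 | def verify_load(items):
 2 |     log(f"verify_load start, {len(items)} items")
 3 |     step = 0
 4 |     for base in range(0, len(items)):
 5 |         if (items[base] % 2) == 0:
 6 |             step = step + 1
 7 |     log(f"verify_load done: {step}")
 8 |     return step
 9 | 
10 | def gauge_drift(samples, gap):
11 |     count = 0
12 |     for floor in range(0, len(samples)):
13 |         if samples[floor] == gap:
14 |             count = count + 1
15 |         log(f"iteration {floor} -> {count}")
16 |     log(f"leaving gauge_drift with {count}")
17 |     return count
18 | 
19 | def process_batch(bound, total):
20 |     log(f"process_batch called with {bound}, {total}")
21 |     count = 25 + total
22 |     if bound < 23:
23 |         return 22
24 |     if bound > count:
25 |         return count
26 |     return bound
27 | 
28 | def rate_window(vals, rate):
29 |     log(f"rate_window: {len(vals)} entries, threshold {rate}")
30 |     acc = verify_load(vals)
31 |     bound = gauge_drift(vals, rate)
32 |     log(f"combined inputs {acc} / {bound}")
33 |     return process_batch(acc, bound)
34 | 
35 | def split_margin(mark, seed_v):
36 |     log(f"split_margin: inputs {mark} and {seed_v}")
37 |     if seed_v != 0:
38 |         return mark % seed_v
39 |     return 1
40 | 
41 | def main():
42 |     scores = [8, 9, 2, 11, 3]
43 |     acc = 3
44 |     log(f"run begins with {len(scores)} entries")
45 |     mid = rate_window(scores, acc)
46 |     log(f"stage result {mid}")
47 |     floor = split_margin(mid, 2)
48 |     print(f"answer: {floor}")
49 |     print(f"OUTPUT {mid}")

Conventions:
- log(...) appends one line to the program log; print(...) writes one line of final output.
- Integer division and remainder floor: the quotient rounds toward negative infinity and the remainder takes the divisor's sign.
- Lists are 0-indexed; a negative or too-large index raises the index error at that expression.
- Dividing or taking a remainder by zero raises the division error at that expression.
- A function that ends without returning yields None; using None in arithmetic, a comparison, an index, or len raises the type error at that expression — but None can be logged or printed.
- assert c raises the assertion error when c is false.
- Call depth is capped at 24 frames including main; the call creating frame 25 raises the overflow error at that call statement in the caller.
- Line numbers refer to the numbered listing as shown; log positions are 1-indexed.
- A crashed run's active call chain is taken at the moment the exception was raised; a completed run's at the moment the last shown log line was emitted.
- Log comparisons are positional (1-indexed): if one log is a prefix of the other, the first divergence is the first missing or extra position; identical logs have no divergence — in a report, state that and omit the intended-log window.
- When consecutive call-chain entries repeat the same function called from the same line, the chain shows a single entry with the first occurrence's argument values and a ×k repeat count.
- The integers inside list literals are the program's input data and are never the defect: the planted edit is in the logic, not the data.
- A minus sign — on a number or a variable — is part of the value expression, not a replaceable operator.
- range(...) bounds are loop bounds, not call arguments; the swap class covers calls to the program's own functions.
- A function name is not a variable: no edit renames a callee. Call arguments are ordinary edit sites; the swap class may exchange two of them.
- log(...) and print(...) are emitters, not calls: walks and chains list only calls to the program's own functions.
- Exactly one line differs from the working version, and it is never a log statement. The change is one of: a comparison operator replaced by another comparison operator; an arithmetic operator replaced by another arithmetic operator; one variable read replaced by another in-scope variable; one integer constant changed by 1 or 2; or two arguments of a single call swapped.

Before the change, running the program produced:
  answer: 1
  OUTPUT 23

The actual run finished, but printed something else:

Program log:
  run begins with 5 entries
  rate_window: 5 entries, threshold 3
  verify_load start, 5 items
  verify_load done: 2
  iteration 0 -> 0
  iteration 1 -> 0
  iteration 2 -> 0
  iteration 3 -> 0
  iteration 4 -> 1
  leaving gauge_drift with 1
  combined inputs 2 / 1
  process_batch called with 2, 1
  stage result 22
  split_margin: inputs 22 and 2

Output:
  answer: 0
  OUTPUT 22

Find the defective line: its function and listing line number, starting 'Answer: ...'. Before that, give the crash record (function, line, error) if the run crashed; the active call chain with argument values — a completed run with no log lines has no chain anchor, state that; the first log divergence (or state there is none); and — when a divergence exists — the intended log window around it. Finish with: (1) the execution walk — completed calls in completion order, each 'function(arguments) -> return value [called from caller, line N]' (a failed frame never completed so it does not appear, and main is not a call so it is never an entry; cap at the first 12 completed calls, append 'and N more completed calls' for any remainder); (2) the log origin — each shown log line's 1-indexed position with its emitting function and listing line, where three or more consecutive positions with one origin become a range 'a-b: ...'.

Answer: the defect is in process_batch at line 23.
Key observation: At log position 13 the runs split — shown 'stage result 22', but the working version logs 'stage result 23'.
Call chain: main -> split_margin(22, 2) (called at line 47).
First divergence: position 13 — shown 'stage result 22', intended 'stage result 23'.
Intended log window:
  11: combined inputs 2 / 1
  12: process_batch called with 2, 1
  13: stage result 23
  14: split_margin: inputs 23 and 2
Execution walk:
  verify_load([8, 9, 2, 11, 3]) -> 2  [called from rate_window, line 30]
  gauge_drift([8, 9, 2, 11, 3], 3) -> 1  [called from rate_window, line 31]
  process_batch(2, 1) -> 22  [called from rate_window, line 33]
  rate_window([8, 9, 2, 11, 3], 3) -> 22  [called from main, line 45]
  split_margin(22, 2) -> 0  [called from main, line 47]
Origin of each log line:
  1: emitted by main (line 44)
  2: emitted by rate_window (line 29)
  3: emitted by verify_load (line 2)
  4: emitted by verify_load (line 7)
  5-9: emitted by gauge_drift (line 15)
  10: emitted by gauge_drift (line 16)
  11: emitted by rate_window (line 32)
  12: emitted by process_batch (line 20)
  13: emitted by main (line 46)
  14: emitted by split_margin (line 36)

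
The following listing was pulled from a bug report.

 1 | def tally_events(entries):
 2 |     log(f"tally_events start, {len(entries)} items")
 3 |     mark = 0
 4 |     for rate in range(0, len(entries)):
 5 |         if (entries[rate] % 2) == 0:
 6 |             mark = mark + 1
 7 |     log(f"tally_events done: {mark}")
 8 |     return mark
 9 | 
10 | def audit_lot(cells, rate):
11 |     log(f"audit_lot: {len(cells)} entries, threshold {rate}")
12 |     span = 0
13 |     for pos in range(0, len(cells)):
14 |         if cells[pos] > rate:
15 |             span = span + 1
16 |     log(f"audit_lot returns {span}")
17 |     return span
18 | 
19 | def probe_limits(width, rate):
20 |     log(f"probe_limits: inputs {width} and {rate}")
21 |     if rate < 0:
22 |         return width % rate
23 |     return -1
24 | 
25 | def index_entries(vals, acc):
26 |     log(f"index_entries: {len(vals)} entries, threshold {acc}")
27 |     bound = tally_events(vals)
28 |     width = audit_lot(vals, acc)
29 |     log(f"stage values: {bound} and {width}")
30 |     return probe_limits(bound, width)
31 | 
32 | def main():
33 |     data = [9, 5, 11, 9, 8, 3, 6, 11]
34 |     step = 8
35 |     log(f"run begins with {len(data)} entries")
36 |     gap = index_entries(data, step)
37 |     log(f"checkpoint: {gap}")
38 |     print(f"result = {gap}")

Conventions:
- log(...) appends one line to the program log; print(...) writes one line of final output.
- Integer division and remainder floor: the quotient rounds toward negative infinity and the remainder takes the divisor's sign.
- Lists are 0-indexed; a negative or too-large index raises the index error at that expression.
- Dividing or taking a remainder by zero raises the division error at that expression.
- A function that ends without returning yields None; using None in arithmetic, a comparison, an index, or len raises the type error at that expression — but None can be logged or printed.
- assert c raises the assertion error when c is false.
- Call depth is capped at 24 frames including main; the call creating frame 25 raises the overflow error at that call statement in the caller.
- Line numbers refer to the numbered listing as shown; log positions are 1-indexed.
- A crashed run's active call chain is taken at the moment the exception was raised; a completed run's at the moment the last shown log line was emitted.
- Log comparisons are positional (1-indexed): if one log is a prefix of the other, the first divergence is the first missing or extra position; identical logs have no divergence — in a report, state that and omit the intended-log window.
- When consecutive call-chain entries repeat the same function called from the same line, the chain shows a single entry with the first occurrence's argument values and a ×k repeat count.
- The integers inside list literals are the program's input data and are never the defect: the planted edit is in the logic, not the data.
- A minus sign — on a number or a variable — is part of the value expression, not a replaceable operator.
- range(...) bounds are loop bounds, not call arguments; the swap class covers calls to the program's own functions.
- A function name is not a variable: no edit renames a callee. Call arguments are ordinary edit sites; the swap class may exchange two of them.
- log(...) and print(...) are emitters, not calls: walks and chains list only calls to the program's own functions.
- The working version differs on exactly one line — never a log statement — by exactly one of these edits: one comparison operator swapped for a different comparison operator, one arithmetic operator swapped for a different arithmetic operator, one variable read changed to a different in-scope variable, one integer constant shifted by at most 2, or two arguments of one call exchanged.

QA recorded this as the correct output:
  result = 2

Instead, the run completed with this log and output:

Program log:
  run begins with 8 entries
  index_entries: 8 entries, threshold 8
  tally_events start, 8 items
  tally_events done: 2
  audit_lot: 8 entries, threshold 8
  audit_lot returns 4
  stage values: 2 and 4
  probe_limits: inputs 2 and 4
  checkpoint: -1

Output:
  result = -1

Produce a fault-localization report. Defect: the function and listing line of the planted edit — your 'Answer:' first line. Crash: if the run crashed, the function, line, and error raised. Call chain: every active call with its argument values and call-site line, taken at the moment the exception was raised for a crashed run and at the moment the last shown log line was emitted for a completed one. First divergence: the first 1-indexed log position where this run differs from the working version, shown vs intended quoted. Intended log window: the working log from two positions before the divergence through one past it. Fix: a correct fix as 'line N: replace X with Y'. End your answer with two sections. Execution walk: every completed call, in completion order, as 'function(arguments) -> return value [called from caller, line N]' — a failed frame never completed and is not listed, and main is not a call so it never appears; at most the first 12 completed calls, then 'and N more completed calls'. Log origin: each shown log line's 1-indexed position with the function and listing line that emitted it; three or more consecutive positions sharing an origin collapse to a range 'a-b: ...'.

Answer: the defect is in probe_limits at line 21.
Key fact: Everything matches until log position 9, which reads 'checkpoint: -1' in place of 'checkpoint: 2'.
Call chain: main.
First divergence: position 9 — the shown line 'checkpoint: -1' should read 'checkpoint: 2'.
Intended log window:
  7: stage values: 2 and 4
  8: probe_limits: inputs 2 and 4
  9: checkpoint: 2
Execution walk:
  tally_events([9, 5, 11, 9, 8, 3, 6, 11]) -> 2  [called from index_entries, line 27]
  audit_lot([9, 5, 11, 9, 8, 3, 6, 11], 8) -> 4  [called from index_entries, line 28]
  probe_limits(2, 4) -> -1  [called from index_entries, line 30]
  index_entries([9, 5, 11, 9, 8, 3, 6, 11], 8) -> -1  [called from main, line 36]
Origin of each log line:
  1: logged in main at line 35
  2: logged in index_entries at line 26
  3: logged in tally_events at line 2
  4: logged in tally_events at line 7
  5: logged in audit_lot at line 11
  6: logged in audit_lot at line 16
  7: logged in index_entries at line 29
  8: logged in probe_limits at line 20
  9: logged in main at line 37
A correct fix: line 21: replace `<` with `!=`.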